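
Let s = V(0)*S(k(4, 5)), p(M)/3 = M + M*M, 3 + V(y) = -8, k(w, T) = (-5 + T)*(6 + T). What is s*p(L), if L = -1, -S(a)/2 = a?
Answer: 0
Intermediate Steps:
S(a) = -2*a
V(y) = -11 (V(y) = -3 - 8 = -11)
p(M) = 3*M + 3*M**2 (p(M) = 3*(M + M*M) = 3*(M + M**2) = 3*M + 3*M**2)
s = 0 (s = -(-22)*(-30 + 5 + 5**2) = -(-22)*(-30 + 5 + 25) = -(-22)*0 = -11*0 = 0)
s*p(L) = 0*(3*(-1)*(1 - 1)) = 0*(3*(-1)*0) = 0*0 = 0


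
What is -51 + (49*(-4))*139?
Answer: -27295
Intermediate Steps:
-51 + (49*(-4))*139 = -51 - 196*139 = -51 - 27244 = -27295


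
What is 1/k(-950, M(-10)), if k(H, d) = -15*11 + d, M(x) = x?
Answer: -1/175 ≈ -0.0057143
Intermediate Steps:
k(H, d) = -165 + d
1/k(-950, M(-10)) = 1/(-165 - 10) = 1/(-175) = -1/175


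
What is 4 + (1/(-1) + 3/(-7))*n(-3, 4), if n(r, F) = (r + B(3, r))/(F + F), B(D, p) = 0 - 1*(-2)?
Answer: 117/28 ≈ 4.1786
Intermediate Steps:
B(D, p) = 2 (B(D, p) = 0 + 2 = 2)
n(r, F) = (2 + r)/(2*F) (n(r, F) = (r + 2)/(F + F) = (2 + r)/((2*F)) = (2 + r)*(1/(2*F)) = (2 + r)/(2*F))
4 + (1/(-1) + 3/(-7))*n(-3, 4) = 4 + (1/(-1) + 3/(-7))*((1/2)*(2 - 3)/4) = 4 + (1*(-1) + 3*(-1/7))*((1/2)*(1/4)*(-1)) = 4 + (-1 - 3/7)*(-1/8) = 4 - 10/7*(-1/8) = 4 + 5/28 = 117/28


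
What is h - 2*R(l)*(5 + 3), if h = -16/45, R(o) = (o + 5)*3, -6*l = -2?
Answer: -11536/45 ≈ -256.36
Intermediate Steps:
l = 1/3 (l = -1/6*(-2) = 1/3 ≈ 0.33333)
R(o) = 15 + 3*o (R(o) = (5 + o)*3 = 15 + 3*o)
h = -16/45 (h = -16*1/45 = -16/45 ≈ -0.35556)
h - 2*R(l)*(5 + 3) = -16/45 - 2*(15 + 3*(1/3))*(5 + 3) = -16/45 - 2*(15 + 1)*8 = -16/45 - 32*8 = -16/45 - 2*128 = -16/45 - 256 = -11536/45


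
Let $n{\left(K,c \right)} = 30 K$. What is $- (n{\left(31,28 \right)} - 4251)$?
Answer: $3321$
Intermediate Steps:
$- (n{\left(31,28 \right)} - 4251) = - (30 \cdot 31 - 4251) = - (930 - 4251) = \left(-1\right) \left(-3321\right) = 3321$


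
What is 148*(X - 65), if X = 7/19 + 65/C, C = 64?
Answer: -2862209/304 ≈ -9415.2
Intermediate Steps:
X = 1683/1216 (X = 7/19 + 65/64 = 1683/1216 ≈ 1.3840)
148*(X - 65) = 148*(1683/1216 - 65) = 148*(-77357/1216) = -2862209/304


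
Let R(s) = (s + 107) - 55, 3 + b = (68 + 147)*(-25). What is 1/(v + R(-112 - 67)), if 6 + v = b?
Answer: -1/5511 ≈ -0.00018146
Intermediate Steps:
b = -5378 (b = -3 + (68 + 147)*(-25) = -3 + 215*(-25) = -3 - 5375 = -5378)
R(s) = 52 + s (R(s) = (107 + s) - 55 = 52 + s)
v = -5384 (v = -6 - 5378 = -5384)
1/(v + R(-112 - 67)) = 1/(-5384 + (52 + (-112 - 67))) = 1/(-5384 + (52 - 179)) = 1/(-5384 - 127) = 1/(-5511) = -1/5511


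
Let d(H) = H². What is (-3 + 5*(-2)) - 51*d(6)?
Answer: -1849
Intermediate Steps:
(-3 + 5*(-2)) - 51*d(6) = (-3 + 5*(-2)) - 51*6² = (-3 - 10) - 51*36 = -13 - 1836 = -1849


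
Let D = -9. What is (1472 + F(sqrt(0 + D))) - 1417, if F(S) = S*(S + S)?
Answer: 37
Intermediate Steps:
F(S) = 2*S**2 (F(S) = S*(2*S) = 2*S**2)
(1472 + F(sqrt(0 + D))) - 1417 = (1472 + 2*(sqrt(0 - 9))**2) - 1417 = (1472 + 2*(sqrt(-9))**2) - 1417 = (1472 + 2*(3*I)**2) - 1417 = (1472 + 2*(-9)) - 1417 = (1472 - 18) - 1417 = 1454 - 1417 = 37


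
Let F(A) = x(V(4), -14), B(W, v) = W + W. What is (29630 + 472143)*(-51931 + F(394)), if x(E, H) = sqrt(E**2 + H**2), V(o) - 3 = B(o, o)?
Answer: -26057573663 + 501773*sqrt(317) ≈ -2.6049e+10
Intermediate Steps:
B(W, v) = 2*W
V(o) = 3 + 2*o
F(A) = sqrt(317) (F(A) = sqrt((3 + 2*4)**2 + (-14)**2) = sqrt((3 + 8)**2 + 196) = sqrt(11**2 + 196) = sqrt(121 + 196) = sqrt(317))
(29630 + 472143)*(-51931 + F(394)) = (29630 + 472143)*(-51931 + sqrt(317)) = 501773*(-51931 + sqrt(317)) = -26057573663 + 501773*sqrt(317)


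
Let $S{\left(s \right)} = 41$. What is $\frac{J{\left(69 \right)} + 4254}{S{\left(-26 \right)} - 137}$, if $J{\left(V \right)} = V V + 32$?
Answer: $- \frac{9047}{96} \approx -94.24$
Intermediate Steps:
$J{\left(V \right)} = 32 + V^{2}$ ($J{\left(V \right)} = V^{2} + 32 = 32 + V^{2}$)
$\frac{J{\left(69 \right)} + 4254}{S{\left(-26 \right)} - 137} = \frac{\left(32 + 69^{2}\right) + 4254}{41 - 137} = \frac{\left(32 + 4761\right) + 4254}{-96} = \left(4793 + 4254\right) \left(- \frac{1}{96}\right) = 9047 \left(- \frac{1}{96}\right) = - \frac{9047}{96}$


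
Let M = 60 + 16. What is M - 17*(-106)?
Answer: 1878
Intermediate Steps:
M = 76
M - 17*(-106) = 76 - 17*(-106) = 76 + 1802 = 1878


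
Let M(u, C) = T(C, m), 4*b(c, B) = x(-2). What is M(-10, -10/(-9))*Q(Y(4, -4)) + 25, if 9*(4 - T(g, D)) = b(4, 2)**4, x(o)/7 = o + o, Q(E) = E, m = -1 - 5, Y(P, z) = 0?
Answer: 25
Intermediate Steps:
m = -6
x(o) = 14*o (x(o) = 7*(o + o) = 7*(2*o) = 14*o)
b(c, B) = -7 (b(c, B) = (14*(-2))/4 = (1/4)*(-28) = -7)
T(g, D) = -2365/9 (T(g, D) = 4 - 1/9*(-7)**4 = 4 - 1/9*2401 = 4 - 2401/9 = -2365/9)
M(u, C) = -2365/9
M(-10, -10/(-9))*Q(Y(4, -4)) + 25 = -2365/9*0 + 25 = 0 + 25 = 25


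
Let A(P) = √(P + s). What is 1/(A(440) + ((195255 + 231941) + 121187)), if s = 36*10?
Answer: 548383/300723913889 - 20*√2/300723913889 ≈ 1.8234e-6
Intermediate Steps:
s = 360
A(P) = √(360 + P) (A(P) = √(P + 360) = √(360 + P))
1/(A(440) + ((195255 + 231941) + 121187)) = 1/(√(360 + 440) + ((195255 + 231941) + 121187)) = 1/(√800 + (427196 + 121187)) = 1/(20*√2 + 548383) = 1/(548383 + 20*√2)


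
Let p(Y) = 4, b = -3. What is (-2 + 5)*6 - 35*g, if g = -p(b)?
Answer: 158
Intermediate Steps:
g = -4 (g = -1*4 = -4)
(-2 + 5)*6 - 35*g = (-2 + 5)*6 - 35*(-4) = 3*6 + 140 = 18 + 140 = 158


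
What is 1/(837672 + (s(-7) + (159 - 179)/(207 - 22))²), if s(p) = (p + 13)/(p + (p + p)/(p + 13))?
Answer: 268324/224767653049 ≈ 1.1938e-6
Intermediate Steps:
s(p) = (13 + p)/(p + 2*p/(13 + p)) (s(p) = (13 + p)/(p + (2*p)/(13 + p)) = (13 + p)/(p + 2*p/(13 + p)))
1/(837672 + (s(-7) + (159 - 179)/(207 - 22))²) = 1/(837672 + ((13 - 7)²/((-7)*(15 - 7)) + (159 - 179)/(207 - 22))²) = 1/(837672 + (-⅐*6²/8 - 20/185)²) = 1/(837672 + (-⅐*36*⅛ - 20*1/185)²) = 1/(837672 + (-9/14 - 4/37)²) = 1/(837672 + (-389/518)²) = 1/(837672 + 151321/268324) = 1/(224767653049/268324) = 268324/224767653049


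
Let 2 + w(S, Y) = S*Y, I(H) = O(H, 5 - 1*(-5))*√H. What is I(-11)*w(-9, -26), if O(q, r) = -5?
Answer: -1160*I*√11 ≈ -3847.3*I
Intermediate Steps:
I(H) = -5*√H
w(S, Y) = -2 + S*Y
I(-11)*w(-9, -26) = (-5*I*√11)*(-2 - 9*(-26)) = (-5*I*√11)*(-2 + 234) = -5*I*√11*232 = -1160*I*√11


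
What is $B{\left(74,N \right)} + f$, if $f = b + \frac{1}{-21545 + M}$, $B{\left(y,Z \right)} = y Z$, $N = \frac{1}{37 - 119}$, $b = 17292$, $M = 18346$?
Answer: $\frac{2267883024}{131159} \approx 17291.0$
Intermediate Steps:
$N = - \frac{1}{82}$ ($N = \frac{1}{-82} = - \frac{1}{82} \approx -0.012195$)
$B{\left(y,Z \right)} = Z y$
$f = \frac{55317107}{3199}$ ($f = 17292 + \frac{1}{-21545 + 18346} = 17292 + \frac{1}{-3199} = 17292 - \frac{1}{3199} = \frac{55317107}{3199} \approx 17292.0$)
$B{\left(74,N \right)} + f = \left(- \frac{1}{82}\right) 74 + \frac{55317107}{3199} = - \frac{37}{41} + \frac{55317107}{3199} = \frac{2267883024}{131159}$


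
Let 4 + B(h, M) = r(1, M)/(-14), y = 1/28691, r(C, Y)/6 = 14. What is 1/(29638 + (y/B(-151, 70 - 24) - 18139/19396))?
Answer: 214034860/6343365016069 ≈ 3.3742e-5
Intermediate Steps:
r(C, Y) = 84 (r(C, Y) = 6*14 = 84)
y = 1/28691 ≈ 3.4854e-5
B(h, M) = -10 (B(h, M) = -4 + 84/(-14) = -4 + 84*(-1/14) = -4 - 6 = -10)
1/(29638 + (y/B(-151, 70 - 24) - 18139/19396)) = 1/(29638 + ((1/28691)/(-10) - 18139/19396)) = 1/(29638 + ((1/28691)*(-⅒) - 18139*1/19396)) = 1/(29638 + (-1/286910 - 18139/19396)) = 1/(29638 - 200164611/214034860) = 1/(6343365016069/214034860) = 214034860/6343365016069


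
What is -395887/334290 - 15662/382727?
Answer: -156752293829/127941808830 ≈ -1.2252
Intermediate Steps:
-395887/334290 - 15662/382727 = -156752293829/127941808830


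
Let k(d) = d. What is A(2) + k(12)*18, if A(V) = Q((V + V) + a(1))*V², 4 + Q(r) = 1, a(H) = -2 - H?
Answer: 204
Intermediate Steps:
Q(r) = -3 (Q(r) = -4 + 1 = -3)
A(V) = -3*V²
A(2) + k(12)*18 = -3*2² + 12*18 = -3*4 + 216 = -12 + 216 = 204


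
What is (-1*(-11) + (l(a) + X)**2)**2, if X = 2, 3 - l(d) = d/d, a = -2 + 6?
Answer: 729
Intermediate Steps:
a = 4
l(d) = 2 (l(d) = 3 - d/d = 3 - 1*1 = 3 - 1 = 2)
(-1*(-11) + (l(a) + X)**2)**2 = (-1*(-11) + (2 + 2)**2)**2 = (11 + 4**2)**2 = (11 + 16)**2 = 27**2 = 729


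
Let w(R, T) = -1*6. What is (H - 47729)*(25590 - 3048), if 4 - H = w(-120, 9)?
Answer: -1075681698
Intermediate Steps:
w(R, T) = -6
H = 10 (H = 4 - 1*(-6) = 4 + 6 = 10)
(H - 47729)*(25590 - 3048) = (10 - 47729)*(25590 - 3048) = -47719*22542 = -1075681698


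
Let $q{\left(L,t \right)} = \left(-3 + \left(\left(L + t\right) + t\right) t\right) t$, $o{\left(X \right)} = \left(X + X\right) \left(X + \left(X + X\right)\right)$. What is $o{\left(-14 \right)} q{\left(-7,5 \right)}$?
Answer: $70560$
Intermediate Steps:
$o{\left(X \right)} = 6 X^{2}$ ($o{\left(X \right)} = 2 X \left(X + 2 X\right) = 2 X 3 X = 6 X^{2}$)
$q{\left(L,t \right)} = t \left(-3 + t \left(L + 2 t\right)\right)$ ($q{\left(L,t \right)} = \left(-3 + \left(L + 2 t\right) t\right) t = \left(-3 + t \left(L + 2 t\right)\right) t = t \left(-3 + t \left(L + 2 t\right)\right)$)
$o{\left(-14 \right)} q{\left(-7,5 \right)} = 6 \left(-14\right)^{2} \cdot 5 \left(-3 + 2 \cdot 5^{2} - 35\right) = 6 \cdot 196 \cdot 5 \left(-3 + 2 \cdot 25 - 35\right) = 1176 \cdot 5 \left(-3 + 50 - 35\right) = 1176 \cdot 5 \cdot 12 = 1176 \cdot 60 = 70560$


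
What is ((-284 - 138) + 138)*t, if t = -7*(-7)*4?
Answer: -55664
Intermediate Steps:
t = 196 (t = 49*4 = 196)
((-284 - 138) + 138)*t = ((-284 - 138) + 138)*196 = (-422 + 138)*196 = -284*196 = -55664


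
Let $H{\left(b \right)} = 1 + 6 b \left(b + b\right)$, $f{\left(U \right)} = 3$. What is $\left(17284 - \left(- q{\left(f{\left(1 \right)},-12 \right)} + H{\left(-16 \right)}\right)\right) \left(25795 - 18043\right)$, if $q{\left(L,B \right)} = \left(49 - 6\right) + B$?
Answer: $110403984$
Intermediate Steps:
$q{\left(L,B \right)} = 43 + B$
$H{\left(b \right)} = 1 + 12 b^{2}$ ($H{\left(b \right)} = 1 + 6 b 2 b = 1 + 6 \cdot 2 b^{2} = 1 + 12 b^{2}$)
$\left(17284 - \left(- q{\left(f{\left(1 \right)},-12 \right)} + H{\left(-16 \right)}\right)\right) \left(25795 - 18043\right) = \left(17284 + \left(\left(43 - 12\right) - \left(1 + 12 \left(-16\right)^{2}\right)\right)\right) \left(25795 - 18043\right) = \left(17284 + \left(31 - \left(1 + 12 \cdot 256\right)\right)\right) 7752 = \left(17284 + \left(31 - \left(1 + 3072\right)\right)\right) 7752 = \left(17284 + \left(31 - 3073\right)\right) 7752 = \left(17284 - 3042\right) 7752 = 14242 \cdot 7752 = 110403984$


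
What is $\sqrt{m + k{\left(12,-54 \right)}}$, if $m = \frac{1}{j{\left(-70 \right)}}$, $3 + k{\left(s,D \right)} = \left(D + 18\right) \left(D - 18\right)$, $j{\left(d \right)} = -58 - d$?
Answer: $\frac{\sqrt{93207}}{6} \approx 50.883$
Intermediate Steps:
$k{\left(s,D \right)} = -3 + \left(-18 + D\right) \left(18 + D\right)$ ($k{\left(s,D \right)} = -3 + \left(D + 18\right) \left(D - 18\right) = -3 + \left(18 + D\right) \left(-18 + D\right) = -3 + \left(-18 + D\right) \left(18 + D\right)$)
$m = \frac{1}{12}$ ($m = \frac{1}{-58 - -70} = \frac{1}{-58 + 70} = \frac{1}{12} \approx 0.083333$)
$\sqrt{m + k{\left(12,-54 \right)}} = \sqrt{\frac{1}{12} - \left(327 - \left(-54\right)^{2}\right)} = \sqrt{\frac{1}{12} + \left(-327 + 2916\right)} = \sqrt{\frac{1}{12} + 2589} = \sqrt{\frac{31069}{12}} = \frac{\sqrt{93207}}{6}$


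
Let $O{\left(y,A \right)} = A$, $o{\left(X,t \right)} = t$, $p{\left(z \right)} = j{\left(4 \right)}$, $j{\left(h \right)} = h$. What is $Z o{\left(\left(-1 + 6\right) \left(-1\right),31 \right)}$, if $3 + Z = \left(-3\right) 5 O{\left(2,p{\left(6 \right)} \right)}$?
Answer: $-1953$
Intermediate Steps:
$p{\left(z \right)} = 4$
$Z = -63$ ($Z = -3 + \left(-3\right) 5 \cdot 4 = -3 - 60 = -63$)
$Z o{\left(\left(-1 + 6\right) \left(-1\right),31 \right)} = \left(-63\right) 31 = -1953$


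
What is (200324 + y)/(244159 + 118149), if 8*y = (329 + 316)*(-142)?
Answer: 755501/1449232 ≈ 0.52131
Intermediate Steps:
y = -45795/4 (y = ((329 + 316)*(-142))/8 = (645*(-142))/8 = (⅛)*(-91590) = -45795/4 ≈ -11449.)
(200324 + y)/(244159 + 118149) = (200324 - 45795/4)/(244159 + 118149) = (755501/4)/362308 = (755501/4)*(1/362308) = 755501/1449232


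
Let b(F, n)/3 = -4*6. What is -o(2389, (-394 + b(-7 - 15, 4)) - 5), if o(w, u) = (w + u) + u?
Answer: -1447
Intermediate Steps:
b(F, n) = -72 (b(F, n) = 3*(-4*6) = 3*(-24) = -72)
o(w, u) = w + 2*u (o(w, u) = (u + w) + u = w + 2*u)
-o(2389, (-394 + b(-7 - 15, 4)) - 5) = -(2389 + 2*((-394 - 72) - 5)) = -(2389 + 2*(-466 - 5)) = -(2389 + 2*(-471)) = -(2389 - 942) = -1*1447 = -1447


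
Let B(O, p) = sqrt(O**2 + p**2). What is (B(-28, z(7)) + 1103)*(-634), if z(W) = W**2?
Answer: -699302 - 4438*sqrt(65) ≈ -7.3508e+5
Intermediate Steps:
(B(-28, z(7)) + 1103)*(-634) = (sqrt((-28)**2 + (7**2)**2) + 1103)*(-634) = (sqrt(784 + 49**2) + 1103)*(-634) = (sqrt(784 + 2401) + 1103)*(-634) = (sqrt(3185) + 1103)*(-634) = (7*sqrt(65) + 1103)*(-634) = (1103 + 7*sqrt(65))*(-634) = -699302 - 4438*sqrt(65)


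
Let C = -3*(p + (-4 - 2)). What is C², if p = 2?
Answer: 144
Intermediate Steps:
C = 12 (C = -3*(2 + (-4 - 2)) = -3*(2 - 6) = -3*(-4) = 12)
C² = 12² = 144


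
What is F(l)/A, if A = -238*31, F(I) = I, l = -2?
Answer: 1/3689 ≈ 0.00027108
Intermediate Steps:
A = -7378
F(l)/A = -2/(-7378) = -2*(-1/7378) = 1/3689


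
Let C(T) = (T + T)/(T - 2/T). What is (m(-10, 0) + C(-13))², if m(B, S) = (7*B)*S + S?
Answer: 114244/27889 ≈ 4.0964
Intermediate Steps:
m(B, S) = S + 7*B*S (m(B, S) = 7*B*S + S = S + 7*B*S)
C(T) = 2*T/(T - 2/T) (C(T) = (2*T)/(T - 2/T) = 2*T/(T - 2/T))
(m(-10, 0) + C(-13))² = (0*(1 + 7*(-10)) + 2*(-13)²/(-2 + (-13)²))² = (0*(1 - 70) + 2*169/(-2 + 169))² = (0*(-69) + 2*169/167)² = (0 + 2*169*(1/167))² = (0 + 338/167)² = (338/167)² = 114244/27889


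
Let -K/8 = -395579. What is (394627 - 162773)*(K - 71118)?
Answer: 717243594956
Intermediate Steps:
K = 3164632 (K = -8*(-395579) = 3164632)
(394627 - 162773)*(K - 71118) = (394627 - 162773)*(3164632 - 71118) = 231854*3093514 = 717243594956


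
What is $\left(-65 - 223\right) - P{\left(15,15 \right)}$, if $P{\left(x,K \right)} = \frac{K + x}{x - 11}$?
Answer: $- \frac{591}{2} \approx -295.5$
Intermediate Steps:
$P{\left(x,K \right)} = \frac{K + x}{-11 + x}$
$\left(-65 - 223\right) - P{\left(15,15 \right)} = \left(-65 - 223\right) - \frac{15 + 15}{-11 + 15} = -288 - \frac{1}{4} \cdot 30 = -288 - \frac{15}{2} = - \frac{591}{2}$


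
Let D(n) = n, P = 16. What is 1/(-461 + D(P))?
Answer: -1/445 ≈ -0.0022472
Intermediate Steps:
1/(-461 + D(P)) = 1/(-461 + 16) = 1/(-445) = -1/445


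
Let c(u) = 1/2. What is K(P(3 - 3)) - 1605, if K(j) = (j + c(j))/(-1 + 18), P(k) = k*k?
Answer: -54569/34 ≈ -1605.0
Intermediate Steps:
c(u) = ½
P(k) = k²
K(j) = 1/34 + j/17 (K(j) = (j + ½)/(-1 + 18) = (½ + j)/17 = (½ + j)*(1/17) = 1/34 + j/17)
K(P(3 - 3)) - 1605 = (1/34 + (3 - 3)²/17) - 1605 = (1/34 + (1/17)*0²) - 1605 = (1/34 + (1/17)*0) - 1605 = (1/34 + 0) - 1605 = 1/34 - 1605 = -54569/34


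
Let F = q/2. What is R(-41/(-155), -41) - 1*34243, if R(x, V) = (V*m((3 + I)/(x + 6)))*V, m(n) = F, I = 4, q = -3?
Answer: -73529/2 ≈ -36765.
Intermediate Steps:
F = -3/2 ≈ -1.5000
m(n) = -3/2
R(x, V) = -3*V**2/2 (R(x, V) = (V*(-3/2))*V = (-3*V/2)*V = -3*V**2/2)
R(-41/(-155), -41) - 1*34243 = -3/2*(-41)**2 - 1*34243 = -3/2*1681 - 34243 = -5043/2 - 34243 = -73529/2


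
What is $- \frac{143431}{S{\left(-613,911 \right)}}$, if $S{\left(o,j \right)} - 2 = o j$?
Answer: $\frac{143431}{558441} \approx 0.25684$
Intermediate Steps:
$S{\left(o,j \right)} = 2 + j o$ ($S{\left(o,j \right)} = 2 + o j = 2 + j o$)
$- \frac{143431}{S{\left(-613,911 \right)}} = - \frac{143431}{2 + 911 \left(-613\right)} = - \frac{143431}{2 - 558443} = - \frac{143431}{-558441} = \left(-143431\right) \left(- \frac{1}{558441}\right) = \frac{143431}{558441}$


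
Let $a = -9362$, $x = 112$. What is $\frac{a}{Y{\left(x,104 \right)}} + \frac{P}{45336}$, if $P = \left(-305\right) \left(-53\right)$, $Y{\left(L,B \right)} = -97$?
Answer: $\frac{426003637}{4397592} \approx 96.872$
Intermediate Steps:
$P = 16165$
$\frac{a}{Y{\left(x,104 \right)}} + \frac{P}{45336} = - \frac{9362}{-97} + \frac{16165}{45336} = \left(-9362\right) \left(- \frac{1}{97}\right) + 16165 \cdot \frac{1}{45336} = \frac{9362}{97} + \frac{16165}{45336} = \frac{426003637}{4397592}$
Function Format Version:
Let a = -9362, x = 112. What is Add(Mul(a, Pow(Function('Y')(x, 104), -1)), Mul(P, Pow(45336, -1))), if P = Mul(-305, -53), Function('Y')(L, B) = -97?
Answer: Rational(426003637, 4397592) ≈ 96.872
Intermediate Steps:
P = 16165
Add(Mul(a, Pow(Function('Y')(x, 104), -1)), Mul(P, Pow(45336, -1))) = Add(Mul(-9362, Pow(-97, -1)), Mul(16165, Pow(45336, -1))) = Add(Mul(-9362, Rational(-1, 97)), Mul(16165, Rational(1, 45336))) = Add(Rational(9362, 97), Rational(16165, 45336)) = Rational(426003637, 4397592)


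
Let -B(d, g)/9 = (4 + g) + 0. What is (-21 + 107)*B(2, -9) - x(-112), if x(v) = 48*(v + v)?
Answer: 14622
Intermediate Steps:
B(d, g) = -36 - 9*g (B(d, g) = -9*((4 + g) + 0) = -9*(4 + g) = -36 - 9*g)
x(v) = 96*v (x(v) = 48*(2*v) = 96*v)
(-21 + 107)*B(2, -9) - x(-112) = (-21 + 107)*(-36 - 9*(-9)) - 96*(-112) = 86*(-36 + 81) - 1*(-10752) = 86*45 + 10752 = 3870 + 10752 = 14622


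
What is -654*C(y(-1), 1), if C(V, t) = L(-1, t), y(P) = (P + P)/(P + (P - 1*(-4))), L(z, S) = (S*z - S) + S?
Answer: 654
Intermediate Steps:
L(z, S) = S*z (L(z, S) = (-S + S*z) + S = S*z)
y(P) = 2*P/(4 + 2*P) (y(P) = (2*P)/(P + (P + 4)) = (2*P)/(P + (4 + P)) = (2*P)/(4 + 2*P) = 2*P/(4 + 2*P))
C(V, t) = -t (C(V, t) = t*(-1) = -t)
-654*C(y(-1), 1) = -(-654) = -654*(-1) = 654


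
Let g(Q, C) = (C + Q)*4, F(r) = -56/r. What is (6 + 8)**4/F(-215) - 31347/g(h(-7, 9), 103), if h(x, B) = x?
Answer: 18868271/128 ≈ 1.4741e+5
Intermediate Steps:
g(Q, C) = 4*C + 4*Q
(6 + 8)**4/F(-215) - 31347/g(h(-7, 9), 103) = (6 + 8)**4/((-56/(-215))) - 31347/(4*103 + 4*(-7)) = 14**4/((-56*(-1/215))) - 31347/(412 - 28) = 38416/(56/215) - 31347/384 = 38416*(215/56) - 31347*1/384 = 147490 - 10449/128 = 18868271/128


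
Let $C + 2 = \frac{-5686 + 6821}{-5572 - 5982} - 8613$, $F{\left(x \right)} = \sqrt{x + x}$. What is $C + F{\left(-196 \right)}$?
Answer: $- \frac{99538845}{11554} + 14 i \sqrt{2} \approx -8615.1 + 19.799 i$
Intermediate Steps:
$F{\left(x \right)} = \sqrt{2} \sqrt{x}$ ($F{\left(x \right)} = \sqrt{2 x} = \sqrt{2} \sqrt{x}$)
$C = - \frac{99538845}{11554}$ ($C = -2 - \left(8613 - \frac{-5686 + 6821}{-5572 - 5982}\right) = -2 - \left(8613 - \frac{1135}{-11554}\right) = -2 + \left(1135 \left(- \frac{1}{11554}\right) - 8613\right) = -2 - \frac{99515737}{11554} = - \frac{99538845}{11554} \approx -8615.1$)
$C + F{\left(-196 \right)} = - \frac{99538845}{11554} + \sqrt{2} \sqrt{-196} = - \frac{99538845}{11554} + \sqrt{2} \cdot 14 i = - \frac{99538845}{11554} + 14 i \sqrt{2}$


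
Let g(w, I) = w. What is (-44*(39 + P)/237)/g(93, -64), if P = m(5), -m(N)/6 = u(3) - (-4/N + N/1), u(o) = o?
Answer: -3388/36735 ≈ -0.092228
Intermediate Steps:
m(N) = -18 - 24/N + 6*N (m(N) = -6*(3 - (-4/N + N/1)) = -6*(3 - (-4/N + N*1)) = -6*(3 - (-4/N + N)) = -6*(3 - (N - 4/N)) = -6*(3 + (-N + 4/N)) = -6*(3 - N + 4/N) = -18 - 24/N + 6*N)
P = 36/5 (P = -18 - 24/5 + 6*5 = -18 - 24*⅕ + 30 = -18 - 24/5 + 30 = 36/5 ≈ 7.2000)
(-44*(39 + P)/237)/g(93, -64) = (-44*(39 + 36/5)/237)/93 = (-44*231/5*(1/237))*(1/93) = -10164/5*1/237*(1/93) = -3388/395*1/93 = -3388/36735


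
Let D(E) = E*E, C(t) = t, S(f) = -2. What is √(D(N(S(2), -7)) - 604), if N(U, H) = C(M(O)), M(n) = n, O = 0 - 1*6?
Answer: 2*I*√142 ≈ 23.833*I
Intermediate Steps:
O = -6 (O = 0 - 6 = -6)
N(U, H) = -6
D(E) = E²
√(D(N(S(2), -7)) - 604) = √((-6)² - 604) = √(36 - 604) = √(-568) = 2*I*√142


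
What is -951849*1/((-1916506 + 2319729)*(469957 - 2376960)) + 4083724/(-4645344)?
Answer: -785041204761062575/893006379796853784 ≈ -0.87910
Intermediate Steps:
-951849*1/((-1916506 + 2319729)*(469957 - 2376960)) + 4083724/(-4645344) = -951849/((-1907003*403223)) + 4083724*(-1/4645344) = -951849/(-768947470669) - 1020931/1161336 = -951849*(-1/768947470669) - 1020931/1161336 = 951849/768947470669 - 1020931/1161336 = -785041204761062575/893006379796853784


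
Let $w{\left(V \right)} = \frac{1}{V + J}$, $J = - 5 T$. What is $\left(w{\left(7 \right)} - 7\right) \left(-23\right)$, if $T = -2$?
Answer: $\frac{2714}{17} \approx 159.65$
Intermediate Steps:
$J = 10$ ($J = \left(-5\right) \left(-2\right) = 10$)
$w{\left(V \right)} = \frac{1}{10 + V}$ ($w{\left(V \right)} = \frac{1}{V + 10} = \frac{1}{10 + V}$)
$\left(w{\left(7 \right)} - 7\right) \left(-23\right) = \left(\frac{1}{10 + 7} - 7\right) \left(-23\right) = \left(\frac{1}{17} - 7\right) \left(-23\right) = \left(- \frac{118}{17}\right) \left(-23\right) = \frac{2714}{17}$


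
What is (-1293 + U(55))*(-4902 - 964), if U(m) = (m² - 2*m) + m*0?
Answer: -9514652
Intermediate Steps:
U(m) = m² - 2*m (U(m) = (m² - 2*m) + 0 = m² - 2*m)
(-1293 + U(55))*(-4902 - 964) = (-1293 + 55*(-2 + 55))*(-4902 - 964) = (-1293 + 55*53)*(-5866) = (-1293 + 2915)*(-5866) = 1622*(-5866) = -9514652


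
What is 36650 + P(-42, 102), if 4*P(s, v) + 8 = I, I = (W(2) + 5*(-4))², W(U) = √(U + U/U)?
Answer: 146995/4 - 10*√3 ≈ 36731.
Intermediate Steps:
W(U) = √(1 + U) (W(U) = √(U + 1) = √(1 + U))
I = (-20 + √3)² (I = (√(1 + 2) + 5*(-4))² = (√3 - 20)² = (-20 + √3)² ≈ 333.72)
P(s, v) = -2 + (20 - √3)²/4
36650 + P(-42, 102) = 36650 + (395/4 - 10*√3) = 146995/4 - 10*√3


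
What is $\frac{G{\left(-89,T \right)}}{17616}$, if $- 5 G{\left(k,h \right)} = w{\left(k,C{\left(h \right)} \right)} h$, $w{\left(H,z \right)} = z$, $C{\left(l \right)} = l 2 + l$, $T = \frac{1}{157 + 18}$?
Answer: $- \frac{1}{899150000} \approx -1.1122 \cdot 10^{-9}$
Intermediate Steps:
$T = \frac{1}{175} \approx 0.0057143$
$C{\left(l \right)} = 3 l$ ($C{\left(l \right)} = 2 l + l = 3 l$)
$G{\left(k,h \right)} = - \frac{3 h^{2}}{5}$ ($G{\left(k,h \right)} = - \frac{3 h h}{5} = - \frac{3 h^{2}}{5}$)
$\frac{G{\left(-89,T \right)}}{17616} = \frac{\left(- \frac{3}{5}\right) \left(\frac{1}{175}\right)^{2}}{17616} = \left(- \frac{3}{5}\right) \frac{1}{30625} \cdot \frac{1}{17616} = \left(- \frac{3}{153125}\right) \frac{1}{17616} = - \frac{1}{899150000}$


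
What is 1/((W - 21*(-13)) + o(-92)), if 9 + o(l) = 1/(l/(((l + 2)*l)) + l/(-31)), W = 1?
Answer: 8249/2188775 ≈ 0.0037688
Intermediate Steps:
o(l) = -9 + 1/(1/(2 + l) - l/31) (o(l) = -9 + 1/(l/(((l + 2)*l)) + l/(-31)) = -9 + 1/(l/(((2 + l)*l)) + l*(-1/31)) = -9 + 1/(l/((l*(2 + l))) - l/31) = -9 + 1/(l*(1/(l*(2 + l))) - l/31) = -9 + 1/(1/(2 + l) - l/31))
1/((W - 21*(-13)) + o(-92)) = 1/((1 - 21*(-13)) + (217 - 49*(-92) - 9*(-92)²)/(-31 + (-92)² + 2*(-92))) = 1/((1 + 273) + (217 + 4508 - 9*8464)/(-31 + 8464 - 184)) = 1/(274 + (217 + 4508 - 76176)/8249) = 1/(274 + (1/8249)*(-71451)) = 1/(274 - 71451/8249) = 1/(2188775/8249) = 8249/2188775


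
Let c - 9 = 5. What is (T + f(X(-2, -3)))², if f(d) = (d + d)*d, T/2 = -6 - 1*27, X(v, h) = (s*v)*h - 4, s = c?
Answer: 162154756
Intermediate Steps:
c = 14 (c = 9 + 5 = 14)
s = 14
X(v, h) = -4 + 14*h*v (X(v, h) = (14*v)*h - 4 = 14*h*v - 4 = -4 + 14*h*v)
T = -66 (T = 2*(-6 - 1*27) = 2*(-6 - 27) = 2*(-33) = -66)
f(d) = 2*d² (f(d) = (2*d)*d = 2*d²)
(T + f(X(-2, -3)))² = (-66 + 2*(-4 + 14*(-3)*(-2))²)² = (-66 + 2*(-4 + 84)²)² = (-66 + 2*80²)² = (-66 + 2*6400)² = (-66 + 12800)² = 12734² = 162154756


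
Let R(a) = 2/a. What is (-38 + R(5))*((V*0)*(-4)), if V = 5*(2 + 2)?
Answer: 0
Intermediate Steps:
V = 20 (V = 5*4 = 20)
(-38 + R(5))*((V*0)*(-4)) = (-38 + 2/5)*((20*0)*(-4)) = (-38 + 2*(⅕))*(0*(-4)) = (-38 + ⅖)*0 = -188/5*0 = 0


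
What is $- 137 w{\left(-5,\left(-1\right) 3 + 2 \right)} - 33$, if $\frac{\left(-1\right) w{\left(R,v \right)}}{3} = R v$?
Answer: $2022$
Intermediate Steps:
$w{\left(R,v \right)} = - 3 R v$
$- 137 w{\left(-5,\left(-1\right) 3 + 2 \right)} - 33 = - 137 \left(\left(-3\right) \left(-5\right) \left(\left(-1\right) 3 + 2\right)\right) - 33 = - 137 \left(\left(-3\right) \left(-5\right) \left(-3 + 2\right)\right) - 33 = - 137 \left(\left(-3\right) \left(-5\right) \left(-1\right)\right) - 33 = \left(-137\right) \left(-15\right) - 33 = 2055 - 33 = 2022$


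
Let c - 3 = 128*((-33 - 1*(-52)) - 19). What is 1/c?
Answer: ⅓ ≈ 0.33333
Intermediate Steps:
c = 3 (c = 3 + 128*((-33 - 1*(-52)) - 19) = 3 + 128*((-33 + 52) - 19) = 3 + 128*(19 - 19) = 3 + 128*0 = 3 + 0 = 3)
1/c = 1/3 = ⅓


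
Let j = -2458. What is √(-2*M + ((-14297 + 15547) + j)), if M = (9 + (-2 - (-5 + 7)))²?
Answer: I*√1258 ≈ 35.468*I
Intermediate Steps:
M = 25 (M = (9 + (-2 - 1*2))² = (9 + (-2 - 2))² = (9 - 4)² = 5² = 25)
√(-2*M + ((-14297 + 15547) + j)) = √(-2*25 + ((-14297 + 15547) - 2458)) = √(-50 + (1250 - 2458)) = √(-50 - 1208) = √(-1258) = I*√1258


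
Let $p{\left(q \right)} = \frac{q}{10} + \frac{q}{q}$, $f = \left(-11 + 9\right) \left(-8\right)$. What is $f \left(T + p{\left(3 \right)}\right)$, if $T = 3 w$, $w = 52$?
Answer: $\frac{12584}{5} \approx 2516.8$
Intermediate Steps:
$f = 16$ ($f = \left(-2\right) \left(-8\right) = 16$)
$T = 156$ ($T = 3 \cdot 52 = 156$)
$p{\left(q \right)} = 1 + \frac{q}{10}$ ($p{\left(q \right)} = q \frac{1}{10} + 1 = \frac{q}{10} + 1 = 1 + \frac{q}{10}$)
$f \left(T + p{\left(3 \right)}\right) = 16 \left(156 + \left(1 + \frac{1}{10} \cdot 3\right)\right) = 16 \left(156 + \left(1 + \frac{3}{10}\right)\right) = 16 \left(156 + \frac{13}{10}\right) = 16 \cdot \frac{1573}{10} = \frac{12584}{5}$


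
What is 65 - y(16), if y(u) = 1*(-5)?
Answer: 70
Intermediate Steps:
y(u) = -5
65 - y(16) = 65 - 1*(-5) = 65 + 5 = 70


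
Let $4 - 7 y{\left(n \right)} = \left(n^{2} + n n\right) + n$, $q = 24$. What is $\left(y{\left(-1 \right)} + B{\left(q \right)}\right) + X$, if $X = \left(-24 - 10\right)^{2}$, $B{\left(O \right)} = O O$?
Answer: $\frac{12127}{7} \approx 1732.4$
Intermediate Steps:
$y{\left(n \right)} = \frac{4}{7} - \frac{2 n^{2}}{7} - \frac{n}{7}$ ($y{\left(n \right)} = \frac{4}{7} - \frac{\left(n^{2} + n n\right) + n}{7} = \frac{4}{7} - \frac{\left(n^{2} + n^{2}\right) + n}{7} = \frac{4}{7} - \frac{2 n^{2} + n}{7} = \frac{4}{7} - \frac{n + 2 n^{2}}{7} = \frac{4}{7} - \left(\frac{n}{7} + \frac{2 n^{2}}{7}\right) = \frac{4}{7} - \frac{2 n^{2}}{7} - \frac{n}{7}$)
$B{\left(O \right)} = O^{2}$
$X = 1156$ ($X = \left(-34\right)^{2} = 1156$)
$\left(y{\left(-1 \right)} + B{\left(q \right)}\right) + X = \left(\left(\frac{4}{7} - \frac{2 \left(-1\right)^{2}}{7} - - \frac{1}{7}\right) + 24^{2}\right) + 1156 = \left(\left(\frac{4}{7} - \frac{2}{7} + \frac{1}{7}\right) + 576\right) + 1156 = \left(\frac{3}{7} + 576\right) + 1156 = \frac{4035}{7} + 1156 = \frac{12127}{7}$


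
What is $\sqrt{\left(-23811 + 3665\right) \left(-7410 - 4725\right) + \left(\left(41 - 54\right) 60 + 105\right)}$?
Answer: $\sqrt{244471035} \approx 15636.0$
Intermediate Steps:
$\sqrt{\left(-23811 + 3665\right) \left(-7410 - 4725\right) + \left(\left(41 - 54\right) 60 + 105\right)} = \sqrt{\left(-20146\right) \left(-12135\right) + \left(\left(41 - 54\right) 60 + 105\right)} = \sqrt{244471710 + \left(\left(-13\right) 60 + 105\right)} = \sqrt{244471710 + \left(-780 + 105\right)} = \sqrt{244471710 - 675} = \sqrt{244471035}$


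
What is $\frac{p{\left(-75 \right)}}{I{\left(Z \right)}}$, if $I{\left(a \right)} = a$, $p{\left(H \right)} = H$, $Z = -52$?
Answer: $\frac{75}{52} \approx 1.4423$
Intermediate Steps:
$\frac{p{\left(-75 \right)}}{I{\left(Z \right)}} = - \frac{75}{-52} = \left(-75\right) \left(- \frac{1}{52}\right) = \frac{75}{52}$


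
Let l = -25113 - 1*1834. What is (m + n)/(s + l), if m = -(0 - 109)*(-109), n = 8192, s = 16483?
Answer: 3689/10464 ≈ 0.35254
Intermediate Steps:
l = -26947 (l = -25113 - 1834 = -26947)
m = -11881 (m = -(-109)*(-109) = -1*11881 = -11881)
(m + n)/(s + l) = (-11881 + 8192)/(16483 - 26947) = -3689/(-10464) = -3689*(-1/10464) = 3689/10464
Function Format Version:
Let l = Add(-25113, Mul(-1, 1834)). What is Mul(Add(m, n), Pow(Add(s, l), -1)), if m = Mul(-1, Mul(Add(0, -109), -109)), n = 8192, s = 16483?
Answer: Rational(3689, 10464) ≈ 0.35254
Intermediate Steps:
l = -26947 (l = Add(-25113, -1834) = -26947)
m = -11881 (m = Mul(-1, Mul(-109, -109)) = Mul(-1, 11881) = -11881)
Mul(Add(m, n), Pow(Add(s, l), -1)) = Mul(Add(-11881, 8192), Pow(Add(16483, -26947), -1)) = Mul(-3689, Pow(-10464, -1)) = Mul(-3689, Rational(-1, 10464)) = Rational(3689, 10464)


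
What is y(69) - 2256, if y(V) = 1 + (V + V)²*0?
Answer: -2255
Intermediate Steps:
y(V) = 1 (y(V) = 1 + (2*V)²*0 = 1 + (4*V²)*0 = 1 + 0 = 1)
y(69) - 2256 = 1 - 2256 = -2255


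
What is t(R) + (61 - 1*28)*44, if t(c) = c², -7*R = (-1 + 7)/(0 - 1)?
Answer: 71184/49 ≈ 1452.7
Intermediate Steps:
R = 6/7 (R = -(-1 + 7)/(7*(0 - 1)) = -6/(7*(-1)) = -6*(-1)/7 = -⅐*(-6) = 6/7 ≈ 0.85714)
t(R) + (61 - 1*28)*44 = (6/7)² + (61 - 1*28)*44 = 36/49 + (61 - 28)*44 = 36/49 + 33*44 = 36/49 + 1452 = 71184/49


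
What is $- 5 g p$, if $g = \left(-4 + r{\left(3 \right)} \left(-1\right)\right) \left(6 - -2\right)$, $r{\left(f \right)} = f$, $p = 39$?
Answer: $10920$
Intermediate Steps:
$g = -56$ ($g = \left(-4 + 3 \left(-1\right)\right) \left(6 - -2\right) = \left(-4 - 3\right) \left(6 + 2\right) = \left(-7\right) 8 = -56$)
$- 5 g p = \left(-5\right) \left(-56\right) 39 = 280 \cdot 39 = 10920$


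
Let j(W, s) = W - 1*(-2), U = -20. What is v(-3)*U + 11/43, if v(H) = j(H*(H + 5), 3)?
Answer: 3451/43 ≈ 80.256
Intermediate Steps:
j(W, s) = 2 + W (j(W, s) = W + 2 = 2 + W)
v(H) = 2 + H*(5 + H) (v(H) = 2 + H*(H + 5) = 2 + H*(5 + H))
v(-3)*U + 11/43 = (2 - 3*(5 - 3))*(-20) + 11/43 = (2 - 3*2)*(-20) + 11*(1/43) = (2 - 6)*(-20) + 11/43 = -4*(-20) + 11/43 = 80 + 11/43 = 3451/43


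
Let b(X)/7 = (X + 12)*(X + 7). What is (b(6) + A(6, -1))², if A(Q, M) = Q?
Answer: 2702736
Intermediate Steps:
b(X) = 7*(7 + X)*(12 + X) (b(X) = 7*((X + 12)*(X + 7)) = 7*((12 + X)*(7 + X)) = 7*((7 + X)*(12 + X)) = 7*(7 + X)*(12 + X))
(b(6) + A(6, -1))² = ((588 + 7*6² + 133*6) + 6)² = ((588 + 7*36 + 798) + 6)² = ((588 + 252 + 798) + 6)² = (1638 + 6)² = 1644² = 2702736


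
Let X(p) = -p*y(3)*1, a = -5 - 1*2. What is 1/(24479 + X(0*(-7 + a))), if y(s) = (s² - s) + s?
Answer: 1/24479 ≈ 4.0851e-5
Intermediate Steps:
y(s) = s²
a = -7 (a = -5 - 2 = -7)
X(p) = -9*p (X(p) = -p*3²*1 = -p*9*1 = -9*p*1 = -9*p)
1/(24479 + X(0*(-7 + a))) = 1/(24479 - 0*(-7 - 7)) = 1/(24479 - 0*(-14)) = 1/(24479 - 9*0) = 1/(24479 + 0) = 1/24479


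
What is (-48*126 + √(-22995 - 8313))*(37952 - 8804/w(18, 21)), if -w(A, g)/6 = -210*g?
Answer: -8033608928/35 + 502100558*I*√7827/6615 ≈ -2.2953e+8 + 6.7152e+6*I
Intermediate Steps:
w(A, g) = 1260*g (w(A, g) = -(-1260)*g = 1260*g)
(-48*126 + √(-22995 - 8313))*(37952 - 8804/w(18, 21)) = (-48*126 + √(-22995 - 8313))*(37952 - 8804/(1260*21)) = (-6048 + √(-31308))*(37952 - 8804/26460) = (-6048 + 2*I*√7827)*(37952 - 8804*1/26460) = (-6048 + 2*I*√7827)*(37952 - 2201/6615) = (-6048 + 2*I*√7827)*(251050279/6615) = -8033608928/35 + 502100558*I*√7827/6615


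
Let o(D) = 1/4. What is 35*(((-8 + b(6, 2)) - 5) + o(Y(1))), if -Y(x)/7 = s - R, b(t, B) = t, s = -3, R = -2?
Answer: -945/4 ≈ -236.25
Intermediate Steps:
Y(x) = 7 (Y(x) = -7*(-3 - 1*(-2)) = -7*(-3 + 2) = -7*(-1) = 7)
o(D) = ¼
35*(((-8 + b(6, 2)) - 5) + o(Y(1))) = 35*(((-8 + 6) - 5) + ¼) = 35*((-2 - 5) + ¼) = 35*(-7 + ¼) = 35*(-27/4) = -945/4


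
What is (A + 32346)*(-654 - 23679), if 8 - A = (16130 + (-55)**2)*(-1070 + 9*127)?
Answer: 33237929013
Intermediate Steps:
A = -1398307 (A = 8 - (16130 + (-55)**2)*(-1070 + 9*127) = 8 - (16130 + 3025)*(-1070 + 1143) = 8 - 19155*73 = 8 - 1*1398315 = 8 - 1398315 = -1398307)
(A + 32346)*(-654 - 23679) = (-1398307 + 32346)*(-654 - 23679) = -1365961*(-24333) = 33237929013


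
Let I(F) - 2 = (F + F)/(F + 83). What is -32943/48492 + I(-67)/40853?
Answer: -897419677/1320695784 ≈ -0.67951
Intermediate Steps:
I(F) = 2 + 2*F/(83 + F) (I(F) = 2 + (F + F)/(F + 83) = 2 + (2*F)/(83 + F) = 2 + 2*F/(83 + F))
-32943/48492 + I(-67)/40853 = -32943/48492 + (2*(83 + 2*(-67))/(83 - 67))/40853 = -32943*1/48492 + (2*(83 - 134)/16)*(1/40853) = -10981/16164 + (2*(1/16)*(-51))*(1/40853) = -10981/16164 - 51/8*1/40853 = -10981/16164 - 51/326824 = -897419677/1320695784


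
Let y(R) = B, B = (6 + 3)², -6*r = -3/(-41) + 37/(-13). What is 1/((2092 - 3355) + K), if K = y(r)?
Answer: -1/1182 ≈ -0.00084602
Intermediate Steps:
r = 739/1599 (r = -(-3/(-41) + 37/(-13))/6 = -(-3*(-1/41) + 37*(-1/13))/6 = -(3/41 - 37/13)/6 = -⅙*(-1478/533) = 739/1599 ≈ 0.46216)
B = 81 (B = 9² = 81)
y(R) = 81
K = 81
1/((2092 - 3355) + K) = 1/((2092 - 3355) + 81) = 1/(-1263 + 81) = 1/(-1182) = -1/1182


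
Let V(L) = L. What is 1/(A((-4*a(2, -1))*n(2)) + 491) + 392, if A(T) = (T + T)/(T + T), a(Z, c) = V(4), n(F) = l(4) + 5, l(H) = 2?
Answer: 192865/492 ≈ 392.00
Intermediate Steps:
n(F) = 7 (n(F) = 2 + 5 = 7)
a(Z, c) = 4
A(T) = 1 (A(T) = (2*T)/((2*T)) = (2*T)*(1/(2*T)) = 1)
1/(A((-4*a(2, -1))*n(2)) + 491) + 392 = 1/(1 + 491) + 392 = 1/492 + 392 = 192865/492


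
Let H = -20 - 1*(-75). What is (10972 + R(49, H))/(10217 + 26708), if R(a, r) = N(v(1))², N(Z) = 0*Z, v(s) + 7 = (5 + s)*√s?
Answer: 52/175 ≈ 0.29714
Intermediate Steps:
v(s) = -7 + √s*(5 + s) (v(s) = -7 + (5 + s)*√s = -7 + √s*(5 + s))
H = 55 (H = -20 + 75 = 55)
N(Z) = 0
R(a, r) = 0 (R(a, r) = 0² = 0)
(10972 + R(49, H))/(10217 + 26708) = (10972 + 0)/(10217 + 26708) = 10972/36925 = 10972*(1/36925) = 52/175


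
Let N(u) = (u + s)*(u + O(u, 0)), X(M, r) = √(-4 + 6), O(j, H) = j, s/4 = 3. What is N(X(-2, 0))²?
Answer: 1168 + 192*√2 ≈ 1439.5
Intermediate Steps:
s = 12 (s = 4*3 = 12)
X(M, r) = √2
N(u) = 2*u*(12 + u) (N(u) = (u + 12)*(u + u) = (12 + u)*(2*u) = 2*u*(12 + u))
N(X(-2, 0))² = (2*√2*(12 + √2))² = 8*(12 + √2)²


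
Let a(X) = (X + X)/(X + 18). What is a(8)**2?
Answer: 64/169 ≈ 0.37870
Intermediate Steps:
a(X) = 2*X/(18 + X) (a(X) = (2*X)/(18 + X) = 2*X/(18 + X))
a(8)**2 = (2*8/(18 + 8))**2 = (2*8/26)**2 = (2*8*(1/26))**2 = (8/13)**2 = 64/169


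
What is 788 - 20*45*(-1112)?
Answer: 1001588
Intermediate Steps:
788 - 20*45*(-1112) = 788 - 900*(-1112) = 788 + 1000800 = 1001588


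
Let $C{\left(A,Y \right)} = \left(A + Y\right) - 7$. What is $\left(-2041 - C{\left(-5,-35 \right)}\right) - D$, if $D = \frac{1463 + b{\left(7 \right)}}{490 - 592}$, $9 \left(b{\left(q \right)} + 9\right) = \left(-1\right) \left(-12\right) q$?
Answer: $- \frac{302887}{153} \approx -1979.7$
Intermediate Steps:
$b{\left(q \right)} = -9 + \frac{4 q}{3}$ ($b{\left(q \right)} = -9 + \frac{\left(-1\right) \left(-12\right) q}{9} = -9 + \frac{12 q}{9} = -9 + \frac{4 q}{3}$)
$C{\left(A,Y \right)} = -7 + A + Y$
$D = - \frac{2195}{153}$ ($D = \frac{1463 + \left(-9 + \frac{4}{3} \cdot 7\right)}{490 - 592} = \frac{1463 + \left(-9 + \frac{28}{3}\right)}{-102} = \left(1463 + \frac{1}{3}\right) \left(- \frac{1}{102}\right) = \frac{4390}{3} \left(- \frac{1}{102}\right) = - \frac{2195}{153} \approx -14.346$)
$\left(-2041 - C{\left(-5,-35 \right)}\right) - D = \left(-2041 - \left(-7 - 5 - 35\right)\right) - - \frac{2195}{153} = \left(-2041 - -47\right) + \frac{2195}{153} = \left(-2041 + 47\right) + \frac{2195}{153} = -1994 + \frac{2195}{153} = - \frac{302887}{153}$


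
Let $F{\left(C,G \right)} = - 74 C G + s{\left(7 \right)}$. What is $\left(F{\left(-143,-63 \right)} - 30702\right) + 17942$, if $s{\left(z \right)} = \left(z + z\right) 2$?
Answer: $-679398$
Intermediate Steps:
$s{\left(z \right)} = 4 z$ ($s{\left(z \right)} = 2 z 2 = 4 z$)
$F{\left(C,G \right)} = 28 - 74 C G$ ($F{\left(C,G \right)} = - 74 C G + 4 \cdot 7 = - 74 C G + 28 = 28 - 74 C G$)
$\left(F{\left(-143,-63 \right)} - 30702\right) + 17942 = \left(\left(28 - \left(-10582\right) \left(-63\right)\right) - 30702\right) + 17942 = \left(\left(28 - 666666\right) - 30702\right) + 17942 = \left(-666638 - 30702\right) + 17942 = -697340 + 17942 = -679398$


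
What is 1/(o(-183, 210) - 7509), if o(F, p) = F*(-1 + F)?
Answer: 1/26163 ≈ 3.8222e-5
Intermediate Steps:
1/(o(-183, 210) - 7509) = 1/(-183*(-1 - 183) - 7509) = 1/(-183*(-184) - 7509) = 1/(33672 - 7509) = 1/26163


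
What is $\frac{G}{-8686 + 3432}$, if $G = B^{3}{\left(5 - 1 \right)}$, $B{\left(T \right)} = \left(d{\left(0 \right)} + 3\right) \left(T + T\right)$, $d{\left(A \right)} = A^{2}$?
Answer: $- \frac{6912}{2627} \approx -2.6311$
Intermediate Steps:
$B{\left(T \right)} = 6 T$ ($B{\left(T \right)} = \left(0^{2} + 3\right) \left(T + T\right) = \left(0 + 3\right) 2 T = 3 \cdot 2 T = 6 T$)
$G = 13824$ ($G = \left(6 \left(5 - 1\right)\right)^{3} = \left(6 \cdot 4\right)^{3} = 24^{3} = 13824$)
$\frac{G}{-8686 + 3432} = \frac{1}{-8686 + 3432} \cdot 13824 = \frac{1}{-5254} \cdot 13824 = \left(- \frac{1}{5254}\right) 13824 = - \frac{6912}{2627}$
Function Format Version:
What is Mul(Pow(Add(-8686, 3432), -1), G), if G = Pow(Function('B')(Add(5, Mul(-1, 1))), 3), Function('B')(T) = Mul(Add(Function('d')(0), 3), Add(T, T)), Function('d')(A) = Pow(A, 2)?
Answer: Rational(-6912, 2627) ≈ -2.6311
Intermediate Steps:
Function('B')(T) = Mul(6, T) (Function('B')(T) = Mul(Add(Pow(0, 2), 3), Add(T, T)) = Mul(Add(0, 3), Mul(2, T)) = Mul(3, Mul(2, T)) = Mul(6, T))
G = 13824 (G = Pow(Mul(6, Add(5, Mul(-1, 1))), 3) = Pow(Mul(6, Add(5, -1)), 3) = Pow(Mul(6, 4), 3) = Pow(24, 3) = 13824)
Mul(Pow(Add(-8686, 3432), -1), G) = Mul(Pow(Add(-8686, 3432), -1), 13824) = Mul(Pow(-5254, -1), 13824) = Mul(Rational(-1, 5254), 13824) = Rational(-6912, 2627)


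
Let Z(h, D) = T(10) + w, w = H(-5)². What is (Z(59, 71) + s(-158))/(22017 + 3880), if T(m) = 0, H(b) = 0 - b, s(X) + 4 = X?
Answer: -137/25897 ≈ -0.0052902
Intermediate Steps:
s(X) = -4 + X
H(b) = -b
w = 25 (w = (-1*(-5))² = 5² = 25)
Z(h, D) = 25 (Z(h, D) = 0 + 25 = 25)
(Z(59, 71) + s(-158))/(22017 + 3880) = (25 + (-4 - 158))/(22017 + 3880) = (25 - 162)/25897 = -137*1/25897 = -137/25897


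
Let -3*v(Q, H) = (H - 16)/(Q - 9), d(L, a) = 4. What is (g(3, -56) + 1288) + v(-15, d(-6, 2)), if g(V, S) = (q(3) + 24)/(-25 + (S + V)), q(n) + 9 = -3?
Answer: 100439/78 ≈ 1287.7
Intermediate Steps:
q(n) = -12 (q(n) = -9 - 3 = -12)
v(Q, H) = -(-16 + H)/(3*(-9 + Q)) (v(Q, H) = -(H - 16)/(3*(Q - 9)) = -(-16 + H)/(3*(-9 + Q)))
g(V, S) = 12/(-25 + S + V) (g(V, S) = (-12 + 24)/(-25 + (S + V)) = 12/(-25 + S + V))
(g(3, -56) + 1288) + v(-15, d(-6, 2)) = (12/(-25 - 56 + 3) + 1288) + (16 - 1*4)/(3*(-9 - 15)) = (12/(-78) + 1288) + (⅓)*(16 - 4)/(-24) = (12*(-1/78) + 1288) + (⅓)*(-1/24)*12 = (-2/13 + 1288) - ⅙ = 16742/13 - ⅙ = 100439/78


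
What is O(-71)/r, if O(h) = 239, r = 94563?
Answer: 239/94563 ≈ 0.0025274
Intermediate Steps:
O(-71)/r = 239/94563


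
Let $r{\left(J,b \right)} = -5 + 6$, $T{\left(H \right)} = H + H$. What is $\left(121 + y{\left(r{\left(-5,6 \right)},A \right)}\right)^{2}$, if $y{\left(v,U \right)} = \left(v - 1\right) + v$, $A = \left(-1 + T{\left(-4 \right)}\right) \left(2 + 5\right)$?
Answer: $14884$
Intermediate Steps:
$T{\left(H \right)} = 2 H$
$A = -63$ ($A = \left(-1 + 2 \left(-4\right)\right) \left(2 + 5\right) = \left(-1 - 8\right) 7 = \left(-9\right) 7 = -63$)
$r{\left(J,b \right)} = 1$
$y{\left(v,U \right)} = -1 + 2 v$ ($y{\left(v,U \right)} = \left(-1 + v\right) + v = -1 + 2 v$)
$\left(121 + y{\left(r{\left(-5,6 \right)},A \right)}\right)^{2} = \left(121 + \left(-1 + 2 \cdot 1\right)\right)^{2} = \left(121 + \left(-1 + 2\right)\right)^{2} = \left(121 + 1\right)^{2} = 122^{2} = 14884$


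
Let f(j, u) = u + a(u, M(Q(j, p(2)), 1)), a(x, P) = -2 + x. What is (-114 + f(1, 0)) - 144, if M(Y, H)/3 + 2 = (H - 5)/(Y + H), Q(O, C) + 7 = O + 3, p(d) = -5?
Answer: -260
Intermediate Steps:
Q(O, C) = -4 + O (Q(O, C) = -7 + (O + 3) = -7 + (3 + O) = -4 + O)
M(Y, H) = -6 + 3*(-5 + H)/(H + Y) (M(Y, H) = -6 + 3*((H - 5)/(Y + H)) = -6 + 3*((-5 + H)/(H + Y)) = -6 + 3*(-5 + H)/(H + Y))
f(j, u) = -2 + 2*u (f(j, u) = u + (-2 + u) = -2 + 2*u)
(-114 + f(1, 0)) - 144 = (-114 + (-2 + 2*0)) - 144 = (-114 + (-2 + 0)) - 144 = (-114 - 2) - 144 = -116 - 144 = -260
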